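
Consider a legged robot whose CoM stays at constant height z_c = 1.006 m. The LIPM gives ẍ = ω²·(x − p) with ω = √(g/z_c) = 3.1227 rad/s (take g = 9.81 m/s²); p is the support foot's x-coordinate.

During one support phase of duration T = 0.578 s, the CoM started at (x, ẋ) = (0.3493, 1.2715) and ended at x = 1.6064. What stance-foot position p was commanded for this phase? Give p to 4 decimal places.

ωT = 3.1227·0.578 = 1.804921; cosh(ωT) = 3.121988, sinh(ωT) = 2.957501
x(T) = p + (x₀−p)·cosh(ωT) + (ẋ₀/ω)·sinh(ωT) ⇒ p·(1 − cosh) = x(T) − x₀·cosh − (ẋ₀/ω)·sinh
numerator   = 1.6064 − (0.3493)·3.121988 − (1.2715/3.1227)·2.957501 = -0.688345
denominator = 1 − 3.121988 = -2.121988
p = -0.688345 / -2.121988 = 0.3244

p = 0.3244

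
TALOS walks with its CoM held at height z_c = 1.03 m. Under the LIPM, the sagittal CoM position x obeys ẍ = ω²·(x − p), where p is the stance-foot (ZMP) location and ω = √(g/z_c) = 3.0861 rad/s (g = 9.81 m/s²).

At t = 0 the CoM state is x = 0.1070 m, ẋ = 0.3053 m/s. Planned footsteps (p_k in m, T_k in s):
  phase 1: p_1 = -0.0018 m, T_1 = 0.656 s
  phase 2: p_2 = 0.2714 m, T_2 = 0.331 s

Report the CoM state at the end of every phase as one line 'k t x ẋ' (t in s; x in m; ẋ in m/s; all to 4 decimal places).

1 0.6560 0.7853 2.4251
2 0.9870 2.0274 5.7213

phase 1: p=-0.0018, T=0.656, ωT=2.024482, cosh=3.852123, sinh=3.720061; start (x,ẋ)=(0.107000, 0.305300) → end (x,ẋ)=(0.785327, 2.425130)
phase 2: p=0.2714, T=0.331, ωT=1.021499, cosh=1.568705, sinh=1.208650; start (x,ẋ)=(0.785327, 2.425130) → end (x,ẋ)=(2.027386, 5.721269)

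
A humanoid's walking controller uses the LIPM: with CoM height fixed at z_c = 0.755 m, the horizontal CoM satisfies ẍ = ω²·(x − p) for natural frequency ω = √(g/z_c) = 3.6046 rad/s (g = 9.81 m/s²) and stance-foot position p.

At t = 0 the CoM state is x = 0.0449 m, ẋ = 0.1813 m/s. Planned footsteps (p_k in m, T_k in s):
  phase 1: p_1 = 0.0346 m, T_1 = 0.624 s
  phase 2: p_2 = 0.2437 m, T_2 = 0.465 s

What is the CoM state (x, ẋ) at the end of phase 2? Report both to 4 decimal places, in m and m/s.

phase 1: p=0.0346, T=0.624, ωT=2.249270, cosh=4.793146, sinh=4.687670; start (x,ẋ)=(0.044900, 0.181300) → end (x,ẋ)=(0.319744, 1.043038)
phase 2: p=0.2437, T=0.465, ωT=1.676139, cosh=2.765987, sinh=2.578892; start (x,ẋ)=(0.319744, 1.043038) → end (x,ẋ)=(1.200274, 3.591930)

x = 1.2003, ẋ = 3.5919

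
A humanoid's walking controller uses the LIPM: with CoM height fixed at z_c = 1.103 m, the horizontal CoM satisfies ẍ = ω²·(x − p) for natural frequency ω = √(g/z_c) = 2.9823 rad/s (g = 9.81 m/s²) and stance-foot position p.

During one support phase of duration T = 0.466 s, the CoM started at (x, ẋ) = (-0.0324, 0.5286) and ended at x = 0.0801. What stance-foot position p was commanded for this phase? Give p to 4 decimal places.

ωT = 2.9823·0.466 = 1.389752; cosh(ωT) = 2.131495, sinh(ωT) = 1.882358
x(T) = p + (x₀−p)·cosh(ωT) + (ẋ₀/ω)·sinh(ωT) ⇒ p·(1 − cosh) = x(T) − x₀·cosh − (ẋ₀/ω)·sinh
numerator   = 0.0801 − (-0.0324)·2.131495 − (0.5286/2.9823)·1.882358 = -0.184480
denominator = 1 − 2.131495 = -1.131495
p = -0.184480 / -1.131495 = 0.1630

p = 0.1630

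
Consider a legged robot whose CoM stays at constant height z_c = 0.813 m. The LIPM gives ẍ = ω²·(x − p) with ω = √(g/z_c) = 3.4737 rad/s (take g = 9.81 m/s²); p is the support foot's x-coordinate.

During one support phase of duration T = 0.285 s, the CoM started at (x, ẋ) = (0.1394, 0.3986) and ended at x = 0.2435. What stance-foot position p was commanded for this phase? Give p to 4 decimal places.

p = 0.1940

ωT = 3.4737·0.285 = 0.990004; cosh(ωT) = 1.531411, sinh(ωT) = 1.159836
x(T) = p + (x₀−p)·cosh(ωT) + (ẋ₀/ω)·sinh(ωT) ⇒ p·(1 − cosh) = x(T) − x₀·cosh − (ẋ₀/ω)·sinh
numerator   = 0.2435 − (0.1394)·1.531411 − (0.3986/3.4737)·1.159836 = -0.103067
denominator = 1 − 1.531411 = -0.531411
p = -0.103067 / -0.531411 = 0.1940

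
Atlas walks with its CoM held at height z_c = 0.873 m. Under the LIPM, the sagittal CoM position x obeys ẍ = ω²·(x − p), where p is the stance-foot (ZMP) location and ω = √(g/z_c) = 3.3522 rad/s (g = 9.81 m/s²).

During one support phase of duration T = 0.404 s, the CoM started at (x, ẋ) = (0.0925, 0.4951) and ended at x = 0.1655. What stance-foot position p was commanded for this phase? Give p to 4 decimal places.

ωT = 3.3522·0.404 = 1.354289; cosh(ωT) = 2.066068, sinh(ωT) = 1.807937
x(T) = p + (x₀−p)·cosh(ωT) + (ẋ₀/ω)·sinh(ωT) ⇒ p·(1 − cosh) = x(T) − x₀·cosh − (ẋ₀/ω)·sinh
numerator   = 0.1655 − (0.0925)·2.066068 − (0.4951/3.3522)·1.807937 = -0.292633
denominator = 1 − 2.066068 = -1.066068
p = -0.292633 / -1.066068 = 0.2745

p = 0.2745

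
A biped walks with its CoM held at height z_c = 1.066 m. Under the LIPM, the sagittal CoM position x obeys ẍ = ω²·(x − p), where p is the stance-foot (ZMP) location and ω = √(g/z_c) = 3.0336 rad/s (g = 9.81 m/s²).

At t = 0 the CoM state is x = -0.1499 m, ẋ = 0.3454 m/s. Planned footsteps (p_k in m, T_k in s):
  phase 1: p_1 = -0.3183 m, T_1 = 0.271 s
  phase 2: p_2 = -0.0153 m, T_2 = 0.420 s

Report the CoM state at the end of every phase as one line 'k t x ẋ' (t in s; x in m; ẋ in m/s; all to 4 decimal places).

1 0.2710 0.0148 0.9378
2 0.6910 0.5521 1.9581

phase 1: p=-0.3183, T=0.271, ωT=0.822106, cosh=1.357395, sinh=0.917890; start (x,ẋ)=(-0.149900, 0.345400) → end (x,ẋ)=(0.014795, 0.937756)
phase 2: p=-0.0153, T=0.420, ωT=1.274112, cosh=1.927602, sinh=1.647923; start (x,ẋ)=(0.014795, 0.937756) → end (x,ẋ)=(0.552122, 1.958068)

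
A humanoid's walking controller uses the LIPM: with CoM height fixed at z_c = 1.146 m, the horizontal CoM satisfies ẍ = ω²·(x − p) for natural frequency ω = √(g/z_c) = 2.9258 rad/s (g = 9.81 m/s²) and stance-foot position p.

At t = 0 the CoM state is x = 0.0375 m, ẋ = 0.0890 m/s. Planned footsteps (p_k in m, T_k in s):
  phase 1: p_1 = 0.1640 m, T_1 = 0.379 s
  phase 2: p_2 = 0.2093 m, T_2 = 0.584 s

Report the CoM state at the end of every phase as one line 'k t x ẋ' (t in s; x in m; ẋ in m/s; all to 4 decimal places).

phase 1: p=0.1640, T=0.379, ωT=1.108878, cosh=1.680443, sinh=1.350514; start (x,ẋ)=(0.037500, 0.089000) → end (x,ẋ)=(-0.007495, -0.350284)
phase 2: p=0.2093, T=0.584, ωT=1.708667, cosh=2.851352, sinh=2.670245; start (x,ẋ)=(-0.007495, -0.350284) → end (x,ẋ)=(-0.728547, -2.692515)

1 0.3790 -0.0075 -0.3503
2 0.9630 -0.7285 -2.6925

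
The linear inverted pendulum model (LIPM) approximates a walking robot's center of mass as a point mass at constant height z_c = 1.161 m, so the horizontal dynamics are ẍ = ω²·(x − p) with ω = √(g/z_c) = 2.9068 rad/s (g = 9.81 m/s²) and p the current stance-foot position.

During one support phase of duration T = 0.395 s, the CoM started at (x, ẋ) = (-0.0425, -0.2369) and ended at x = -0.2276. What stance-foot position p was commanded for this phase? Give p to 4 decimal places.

p = 0.0522

ωT = 2.9068·0.395 = 1.148186; cosh(ωT) = 1.734840, sinh(ωT) = 1.417629
x(T) = p + (x₀−p)·cosh(ωT) + (ẋ₀/ω)·sinh(ωT) ⇒ p·(1 − cosh) = x(T) − x₀·cosh − (ẋ₀/ω)·sinh
numerator   = -0.2276 − (-0.0425)·1.734840 − (-0.2369/2.9068)·1.417629 = -0.038335
denominator = 1 − 1.734840 = -0.734840
p = -0.038335 / -0.734840 = 0.0522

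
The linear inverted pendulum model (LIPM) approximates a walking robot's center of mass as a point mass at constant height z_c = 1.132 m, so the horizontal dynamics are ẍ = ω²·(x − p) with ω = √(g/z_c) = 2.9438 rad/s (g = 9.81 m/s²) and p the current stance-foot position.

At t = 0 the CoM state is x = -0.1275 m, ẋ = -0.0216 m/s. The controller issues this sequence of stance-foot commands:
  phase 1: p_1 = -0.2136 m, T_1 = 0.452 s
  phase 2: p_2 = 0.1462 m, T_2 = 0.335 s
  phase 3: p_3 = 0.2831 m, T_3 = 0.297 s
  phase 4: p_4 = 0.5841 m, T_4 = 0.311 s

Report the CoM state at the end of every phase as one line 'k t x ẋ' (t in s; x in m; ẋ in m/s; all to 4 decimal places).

1 0.4520 -0.0523 0.4022
2 0.7870 0.0008 -0.0600
3 1.0840 -0.1343 -0.9070
4 1.3950 -0.7801 -3.5325

phase 1: p=-0.2136, T=0.452, ωT=1.330598, cosh=2.023811, sinh=1.759492; start (x,ẋ)=(-0.127500, -0.021600) → end (x,ẋ)=(-0.052260, 0.402249)
phase 2: p=0.1462, T=0.335, ωT=0.986173, cosh=1.526978, sinh=1.153977; start (x,ẋ)=(-0.052260, 0.402249) → end (x,ẋ)=(0.000838, -0.059959)
phase 3: p=0.2831, T=0.297, ωT=0.874309, cosh=1.407184, sinh=0.990033; start (x,ẋ)=(0.000838, -0.059959) → end (x,ẋ)=(-0.134259, -0.907014)
phase 4: p=0.5841, T=0.311, ωT=0.915522, cosh=1.449193, sinh=1.048885; start (x,ẋ)=(-0.134259, -0.907014) → end (x,ẋ)=(-0.780113, -3.532522)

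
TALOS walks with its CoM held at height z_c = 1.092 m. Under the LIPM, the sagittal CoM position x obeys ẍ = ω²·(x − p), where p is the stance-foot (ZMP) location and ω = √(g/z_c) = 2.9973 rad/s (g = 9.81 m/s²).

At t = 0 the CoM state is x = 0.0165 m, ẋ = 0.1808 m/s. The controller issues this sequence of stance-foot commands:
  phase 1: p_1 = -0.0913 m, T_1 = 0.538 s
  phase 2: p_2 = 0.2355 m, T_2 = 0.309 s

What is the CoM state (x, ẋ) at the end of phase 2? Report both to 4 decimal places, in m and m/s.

phase 1: p=-0.0913, T=0.538, ωT=1.612547, cosh=2.607475, sinh=2.408096; start (x,ẋ)=(0.016500, 0.180800) → end (x,ẋ)=(0.335045, 1.249509)
phase 2: p=0.2355, T=0.309, ωT=0.926166, cosh=1.460440, sinh=1.064370; start (x,ẋ)=(0.335045, 1.249509) → end (x,ẋ)=(0.824591, 2.142403)

x = 0.8246, ẋ = 2.1424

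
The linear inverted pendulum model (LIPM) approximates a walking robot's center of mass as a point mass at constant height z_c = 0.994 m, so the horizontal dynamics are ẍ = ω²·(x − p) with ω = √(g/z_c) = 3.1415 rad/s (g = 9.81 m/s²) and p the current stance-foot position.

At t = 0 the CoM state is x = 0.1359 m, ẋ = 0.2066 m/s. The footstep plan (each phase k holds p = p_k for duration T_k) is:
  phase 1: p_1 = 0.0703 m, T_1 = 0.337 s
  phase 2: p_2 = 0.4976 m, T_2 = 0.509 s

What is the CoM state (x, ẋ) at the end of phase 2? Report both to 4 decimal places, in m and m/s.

phase 1: p=0.0703, T=0.337, ωT=1.058686, cosh=1.614745, sinh=1.267834; start (x,ẋ)=(0.135900, 0.206600) → end (x,ẋ)=(0.259606, 0.594885)
phase 2: p=0.4976, T=0.509, ωT=1.599024, cosh=2.575146, sinh=2.373052; start (x,ẋ)=(0.259606, 0.594885) → end (x,ẋ)=(0.334100, -0.242316)

x = 0.3341, ẋ = -0.2423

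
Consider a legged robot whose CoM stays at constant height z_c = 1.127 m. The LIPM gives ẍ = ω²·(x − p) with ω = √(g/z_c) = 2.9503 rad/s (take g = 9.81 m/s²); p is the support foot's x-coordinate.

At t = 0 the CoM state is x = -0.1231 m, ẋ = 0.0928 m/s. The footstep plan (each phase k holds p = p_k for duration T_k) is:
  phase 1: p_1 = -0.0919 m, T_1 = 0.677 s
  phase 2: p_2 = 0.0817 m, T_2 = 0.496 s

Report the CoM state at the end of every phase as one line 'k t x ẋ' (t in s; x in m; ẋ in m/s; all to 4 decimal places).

1 0.6770 -0.0952 0.0153
2 1.1730 -0.3103 -1.0323

phase 1: p=-0.0919, T=0.677, ωT=1.997353, cosh=3.752609, sinh=3.616915; start (x,ẋ)=(-0.123100, 0.092800) → end (x,ẋ)=(-0.095213, 0.015307)
phase 2: p=0.0817, T=0.496, ωT=1.463349, cosh=2.275932, sinh=2.044472; start (x,ẋ)=(-0.095213, 0.015307) → end (x,ẋ)=(-0.310335, -1.032269)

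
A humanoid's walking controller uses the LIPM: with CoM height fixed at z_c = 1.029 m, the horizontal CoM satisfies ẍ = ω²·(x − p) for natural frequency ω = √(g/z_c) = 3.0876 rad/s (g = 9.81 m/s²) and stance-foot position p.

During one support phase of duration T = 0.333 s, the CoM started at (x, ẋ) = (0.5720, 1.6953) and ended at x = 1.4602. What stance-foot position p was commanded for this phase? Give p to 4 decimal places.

p = 0.1927

ωT = 3.0876·0.333 = 1.028171; cosh(ωT) = 1.576804, sinh(ωT) = 1.219143
x(T) = p + (x₀−p)·cosh(ωT) + (ẋ₀/ω)·sinh(ωT) ⇒ p·(1 − cosh) = x(T) − x₀·cosh − (ẋ₀/ω)·sinh
numerator   = 1.4602 − (0.5720)·1.576804 − (1.6953/3.0876)·1.219143 = -0.111123
denominator = 1 − 1.576804 = -0.576804
p = -0.111123 / -0.576804 = 0.1927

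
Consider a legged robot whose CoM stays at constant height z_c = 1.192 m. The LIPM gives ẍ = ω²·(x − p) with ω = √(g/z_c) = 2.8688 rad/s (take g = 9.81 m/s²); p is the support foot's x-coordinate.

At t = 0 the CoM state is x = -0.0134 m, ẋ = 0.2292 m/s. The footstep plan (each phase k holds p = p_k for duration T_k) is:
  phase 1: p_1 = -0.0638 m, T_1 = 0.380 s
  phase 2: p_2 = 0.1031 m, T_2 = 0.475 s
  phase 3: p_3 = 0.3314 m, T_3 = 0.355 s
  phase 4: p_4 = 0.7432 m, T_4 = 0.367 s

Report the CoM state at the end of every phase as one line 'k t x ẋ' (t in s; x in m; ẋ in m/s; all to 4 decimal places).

phase 1: p=-0.0638, T=0.380, ωT=1.090144, cosh=1.655435, sinh=1.319267; start (x,ẋ)=(-0.013400, 0.229200) → end (x,ẋ)=(0.125036, 0.570175)
phase 2: p=0.1031, T=0.475, ωT=1.362680, cosh=2.081311, sinh=1.825338; start (x,ẋ)=(0.125036, 0.570175) → end (x,ẋ)=(0.511541, 1.301578)
phase 3: p=0.3314, T=0.355, ωT=1.018424, cosh=1.564996, sinh=1.203832; start (x,ẋ)=(0.511541, 1.301578) → end (x,ẋ)=(1.159501, 2.659092)
phase 4: p=0.7432, T=0.367, ωT=1.052850, cosh=1.607374, sinh=1.258432; start (x,ẋ)=(1.159501, 2.659092) → end (x,ẋ)=(2.578792, 5.777079)

1 0.3800 0.1250 0.5702
2 0.8550 0.5115 1.3016
3 1.2100 1.1595 2.6591
4 1.5770 2.5788 5.7771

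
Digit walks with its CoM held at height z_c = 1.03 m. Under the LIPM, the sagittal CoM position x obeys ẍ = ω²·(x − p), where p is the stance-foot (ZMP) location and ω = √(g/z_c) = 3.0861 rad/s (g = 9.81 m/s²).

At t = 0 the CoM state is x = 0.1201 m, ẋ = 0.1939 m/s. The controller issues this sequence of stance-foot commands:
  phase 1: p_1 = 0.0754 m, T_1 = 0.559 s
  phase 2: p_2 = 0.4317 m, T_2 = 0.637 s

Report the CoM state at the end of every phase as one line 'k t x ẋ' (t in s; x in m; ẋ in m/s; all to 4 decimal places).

1 0.5590 0.3756 0.9364
2 1.1960 1.2895 2.8026

phase 1: p=0.0754, T=0.559, ωT=1.725130, cosh=2.895700, sinh=2.717550; start (x,ẋ)=(0.120100, 0.193900) → end (x,ẋ)=(0.375582, 0.936359)
phase 2: p=0.4317, T=0.637, ωT=1.965846, cosh=3.640493, sinh=3.500456; start (x,ẋ)=(0.375582, 0.936359) → end (x,ẋ)=(1.289481, 2.802576)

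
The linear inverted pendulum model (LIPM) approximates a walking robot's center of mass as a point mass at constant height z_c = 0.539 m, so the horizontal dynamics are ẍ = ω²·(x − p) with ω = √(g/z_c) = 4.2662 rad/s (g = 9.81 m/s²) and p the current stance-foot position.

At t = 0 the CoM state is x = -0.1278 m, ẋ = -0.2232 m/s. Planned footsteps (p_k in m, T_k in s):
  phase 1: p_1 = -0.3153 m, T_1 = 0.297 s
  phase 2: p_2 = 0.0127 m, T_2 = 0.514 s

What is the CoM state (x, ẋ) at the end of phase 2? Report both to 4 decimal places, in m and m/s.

phase 1: p=-0.3153, T=0.297, ωT=1.267061, cosh=1.916031, sinh=1.634373; start (x,ẋ)=(-0.127800, -0.223200) → end (x,ẋ)=(-0.041552, 0.879697)
phase 2: p=0.0127, T=0.514, ωT=2.192827, cosh=4.536054, sinh=4.424453; start (x,ẋ)=(-0.041552, 0.879697) → end (x,ẋ)=(0.678941, 2.966321)

x = 0.6789, ẋ = 2.9663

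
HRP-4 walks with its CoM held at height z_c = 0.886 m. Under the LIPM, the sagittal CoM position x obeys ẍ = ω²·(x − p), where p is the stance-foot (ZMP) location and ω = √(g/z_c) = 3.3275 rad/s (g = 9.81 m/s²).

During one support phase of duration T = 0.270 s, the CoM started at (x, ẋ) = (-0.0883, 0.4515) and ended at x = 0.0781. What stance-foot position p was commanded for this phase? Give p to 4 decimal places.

p = -0.1519

ωT = 3.3275·0.270 = 0.898425; cosh(ωT) = 1.431471, sinh(ωT) = 1.024261
x(T) = p + (x₀−p)·cosh(ωT) + (ẋ₀/ω)·sinh(ωT) ⇒ p·(1 − cosh) = x(T) − x₀·cosh − (ẋ₀/ω)·sinh
numerator   = 0.0781 − (-0.0883)·1.431471 − (0.4515/3.3275)·1.024261 = 0.065520
denominator = 1 − 1.431471 = -0.431471
p = 0.065520 / -0.431471 = -0.1519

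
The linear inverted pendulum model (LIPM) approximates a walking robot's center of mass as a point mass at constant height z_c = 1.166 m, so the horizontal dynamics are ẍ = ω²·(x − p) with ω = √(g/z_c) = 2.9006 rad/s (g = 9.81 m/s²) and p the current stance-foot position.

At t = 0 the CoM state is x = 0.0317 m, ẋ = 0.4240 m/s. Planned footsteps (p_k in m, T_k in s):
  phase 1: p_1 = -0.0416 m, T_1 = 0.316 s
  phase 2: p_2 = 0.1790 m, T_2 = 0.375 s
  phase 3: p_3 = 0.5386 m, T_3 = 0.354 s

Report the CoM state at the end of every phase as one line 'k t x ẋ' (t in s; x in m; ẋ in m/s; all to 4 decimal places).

1 0.3160 0.2183 0.8383
2 0.6910 0.6240 1.5348
3 1.0450 1.3170 2.7189

phase 1: p=-0.0416, T=0.316, ωT=0.916590, cosh=1.450314, sinh=1.050433; start (x,ẋ)=(0.031700, 0.424000) → end (x,ẋ)=(0.218257, 0.838270)
phase 2: p=0.1790, T=0.375, ωT=1.087725, cosh=1.652249, sinh=1.315267; start (x,ẋ)=(0.218257, 0.838270) → end (x,ẋ)=(0.623973, 1.534798)
phase 3: p=0.5386, T=0.354, ωT=1.026812, cosh=1.575149, sinh=1.217002; start (x,ẋ)=(0.623973, 1.534798) → end (x,ẋ)=(1.317028, 2.718903)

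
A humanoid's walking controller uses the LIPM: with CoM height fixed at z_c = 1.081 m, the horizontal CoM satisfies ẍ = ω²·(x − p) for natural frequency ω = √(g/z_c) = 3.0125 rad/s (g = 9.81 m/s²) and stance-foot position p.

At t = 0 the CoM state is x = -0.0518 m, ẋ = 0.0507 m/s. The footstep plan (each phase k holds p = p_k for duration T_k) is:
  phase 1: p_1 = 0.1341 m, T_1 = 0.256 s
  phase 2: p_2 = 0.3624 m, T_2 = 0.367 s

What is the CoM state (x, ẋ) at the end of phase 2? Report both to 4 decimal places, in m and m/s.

phase 1: p=0.1341, T=0.256, ωT=0.771200, cosh=1.312409, sinh=0.849951; start (x,ẋ)=(-0.051800, 0.050700) → end (x,ẋ)=(-0.095572, -0.409454)
phase 2: p=0.3624, T=0.367, ωT=1.105587, cosh=1.676008, sinh=1.344991; start (x,ẋ)=(-0.095572, -0.409454) → end (x,ẋ)=(-0.587974, -2.541853)

x = -0.5880, ẋ = -2.5419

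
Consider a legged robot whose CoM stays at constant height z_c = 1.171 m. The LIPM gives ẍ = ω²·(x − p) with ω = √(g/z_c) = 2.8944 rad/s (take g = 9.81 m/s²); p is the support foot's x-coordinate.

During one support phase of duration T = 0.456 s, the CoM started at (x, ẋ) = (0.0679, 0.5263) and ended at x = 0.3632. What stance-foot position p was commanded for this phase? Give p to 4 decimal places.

p = 0.0885

ωT = 2.8944·0.456 = 1.319846; cosh(ωT) = 2.005011, sinh(ωT) = 1.737835
x(T) = p + (x₀−p)·cosh(ωT) + (ẋ₀/ω)·sinh(ωT) ⇒ p·(1 − cosh) = x(T) − x₀·cosh − (ẋ₀/ω)·sinh
numerator   = 0.3632 − (0.0679)·2.005011 − (0.5263/2.8944)·1.737835 = -0.088938
denominator = 1 − 2.005011 = -1.005011
p = -0.088938 / -1.005011 = 0.0885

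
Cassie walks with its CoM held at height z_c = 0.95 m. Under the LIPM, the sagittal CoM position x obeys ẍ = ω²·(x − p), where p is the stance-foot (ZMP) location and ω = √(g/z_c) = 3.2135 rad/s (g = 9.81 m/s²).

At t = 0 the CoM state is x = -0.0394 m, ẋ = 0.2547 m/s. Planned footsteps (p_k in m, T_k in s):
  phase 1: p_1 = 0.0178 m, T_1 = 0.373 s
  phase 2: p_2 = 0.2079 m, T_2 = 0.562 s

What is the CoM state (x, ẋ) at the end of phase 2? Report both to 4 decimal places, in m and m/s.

x = -0.1670, ẋ = -1.0827

phase 1: p=0.0178, T=0.373, ωT=1.198635, cosh=1.808598, sinh=1.506992; start (x,ẋ)=(-0.039400, 0.254700) → end (x,ẋ)=(0.033791, 0.183646)
phase 2: p=0.2079, T=0.562, ωT=1.805987, cosh=3.125144, sinh=2.960832; start (x,ẋ)=(0.033791, 0.183646) → end (x,ẋ)=(-0.167008, -1.082658)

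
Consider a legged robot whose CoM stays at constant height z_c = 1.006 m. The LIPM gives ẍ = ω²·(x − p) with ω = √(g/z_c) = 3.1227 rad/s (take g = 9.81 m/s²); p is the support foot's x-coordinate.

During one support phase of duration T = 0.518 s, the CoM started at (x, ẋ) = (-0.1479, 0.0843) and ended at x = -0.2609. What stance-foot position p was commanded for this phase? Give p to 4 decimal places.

p = -0.0378

ωT = 3.1227·0.518 = 1.617559; cosh(ωT) = 2.619576, sinh(ωT) = 2.421193
x(T) = p + (x₀−p)·cosh(ωT) + (ẋ₀/ω)·sinh(ωT) ⇒ p·(1 − cosh) = x(T) − x₀·cosh − (ẋ₀/ω)·sinh
numerator   = -0.2609 − (-0.1479)·2.619576 − (0.0843/3.1227)·2.421193 = 0.061173
denominator = 1 − 2.619576 = -1.619576
p = 0.061173 / -1.619576 = -0.0378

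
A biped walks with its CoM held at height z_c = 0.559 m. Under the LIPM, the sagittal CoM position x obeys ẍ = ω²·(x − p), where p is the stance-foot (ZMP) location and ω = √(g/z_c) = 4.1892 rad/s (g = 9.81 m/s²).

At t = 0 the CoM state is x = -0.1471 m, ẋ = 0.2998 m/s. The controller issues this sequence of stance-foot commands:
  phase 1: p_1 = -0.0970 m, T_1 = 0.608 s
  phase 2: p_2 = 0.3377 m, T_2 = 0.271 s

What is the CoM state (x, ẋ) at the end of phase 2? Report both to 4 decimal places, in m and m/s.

x = 0.0164, ẋ = -0.7479

phase 1: p=-0.0970, T=0.608, ωT=2.547034, cosh=6.423741, sinh=6.345428; start (x,ẋ)=(-0.147100, 0.299800) → end (x,ẋ)=(0.035281, 0.594066)
phase 2: p=0.3377, T=0.271, ωT=1.135273, cosh=1.716679, sinh=1.395345; start (x,ẋ)=(0.035281, 0.594066) → end (x,ẋ)=(0.016416, -0.747933)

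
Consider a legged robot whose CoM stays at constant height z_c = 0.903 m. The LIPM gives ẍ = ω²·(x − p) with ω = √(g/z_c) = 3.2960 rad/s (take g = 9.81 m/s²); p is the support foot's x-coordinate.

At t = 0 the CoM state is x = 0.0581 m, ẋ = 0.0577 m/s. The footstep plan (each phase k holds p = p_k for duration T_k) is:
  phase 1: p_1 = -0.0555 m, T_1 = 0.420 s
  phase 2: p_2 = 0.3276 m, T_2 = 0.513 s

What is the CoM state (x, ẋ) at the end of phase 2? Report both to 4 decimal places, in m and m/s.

x = 0.6750, ẋ = 1.3631

phase 1: p=-0.0555, T=0.420, ωT=1.384320, cosh=2.121302, sinh=1.870808; start (x,ẋ)=(0.058100, 0.057700) → end (x,ẋ)=(0.218230, 0.822878)
phase 2: p=0.3276, T=0.513, ωT=1.690848, cosh=2.804221, sinh=2.619858; start (x,ẋ)=(0.218230, 0.822878) → end (x,ẋ)=(0.674976, 1.363119)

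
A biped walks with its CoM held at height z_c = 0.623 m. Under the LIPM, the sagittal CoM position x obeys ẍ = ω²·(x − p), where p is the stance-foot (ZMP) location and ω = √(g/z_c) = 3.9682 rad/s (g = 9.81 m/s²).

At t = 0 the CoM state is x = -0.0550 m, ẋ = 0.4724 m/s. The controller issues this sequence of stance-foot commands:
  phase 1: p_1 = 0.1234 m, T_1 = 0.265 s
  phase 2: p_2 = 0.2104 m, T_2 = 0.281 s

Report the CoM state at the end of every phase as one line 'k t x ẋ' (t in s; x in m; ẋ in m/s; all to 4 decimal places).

phase 1: p=0.1234, T=0.265, ωT=1.051573, cosh=1.605769, sinh=1.256381; start (x,ẋ)=(-0.055000, 0.472400) → end (x,ẋ)=(-0.013501, -0.130861)
phase 2: p=0.2104, T=0.281, ωT=1.115064, cosh=1.688829, sinh=1.360935; start (x,ẋ)=(-0.013501, -0.130861) → end (x,ẋ)=(-0.212611, -1.430173)

1 0.2650 -0.0135 -0.1309
2 0.5460 -0.2126 -1.4302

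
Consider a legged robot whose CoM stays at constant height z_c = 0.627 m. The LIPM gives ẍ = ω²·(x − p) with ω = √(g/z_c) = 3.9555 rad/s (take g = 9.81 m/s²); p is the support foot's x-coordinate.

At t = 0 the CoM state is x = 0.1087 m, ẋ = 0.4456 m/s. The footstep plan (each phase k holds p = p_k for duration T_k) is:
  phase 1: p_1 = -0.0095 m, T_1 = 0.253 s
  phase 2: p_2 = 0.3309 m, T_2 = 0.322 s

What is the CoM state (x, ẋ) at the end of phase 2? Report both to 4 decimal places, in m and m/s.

phase 1: p=-0.0095, T=0.253, ωT=1.000741, cosh=1.543952, sinh=1.176346; start (x,ẋ)=(0.108700, 0.445600) → end (x,ẋ)=(0.305514, 1.237974)
phase 2: p=0.3309, T=0.322, ωT=1.273671, cosh=1.926876, sinh=1.647073; start (x,ẋ)=(0.305514, 1.237974) → end (x,ẋ)=(0.797478, 2.220035)

x = 0.7975, ẋ = 2.2200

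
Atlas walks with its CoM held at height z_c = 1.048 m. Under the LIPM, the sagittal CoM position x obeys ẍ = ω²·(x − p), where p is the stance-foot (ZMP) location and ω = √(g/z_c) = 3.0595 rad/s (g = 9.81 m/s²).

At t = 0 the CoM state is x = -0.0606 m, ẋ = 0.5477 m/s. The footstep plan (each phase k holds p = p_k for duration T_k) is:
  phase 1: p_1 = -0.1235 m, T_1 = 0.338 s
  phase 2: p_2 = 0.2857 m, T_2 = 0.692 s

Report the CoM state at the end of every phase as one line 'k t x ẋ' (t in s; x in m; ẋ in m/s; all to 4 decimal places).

phase 1: p=-0.1235, T=0.338, ωT=1.034111, cosh=1.584074, sinh=1.228531; start (x,ẋ)=(-0.060600, 0.547700) → end (x,ẋ)=(0.196065, 1.104019)
phase 2: p=0.2857, T=0.692, ωT=2.117174, cosh=4.213999, sinh=4.093628; start (x,ẋ)=(0.196065, 1.104019) → end (x,ẋ)=(1.385162, 3.529707)

1 0.3380 0.1961 1.1040
2 1.0300 1.3852 3.5297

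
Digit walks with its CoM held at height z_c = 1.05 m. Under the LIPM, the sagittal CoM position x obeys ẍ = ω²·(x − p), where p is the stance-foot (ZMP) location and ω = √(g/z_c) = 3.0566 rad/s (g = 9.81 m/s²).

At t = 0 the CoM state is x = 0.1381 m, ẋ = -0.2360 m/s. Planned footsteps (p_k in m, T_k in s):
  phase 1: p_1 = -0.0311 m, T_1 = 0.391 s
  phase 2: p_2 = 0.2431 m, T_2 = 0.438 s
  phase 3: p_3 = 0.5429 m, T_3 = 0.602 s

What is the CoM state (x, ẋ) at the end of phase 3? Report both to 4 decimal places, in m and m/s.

phase 1: p=-0.0311, T=0.391, ωT=1.195131, cosh=1.803327, sinh=1.500662; start (x,ẋ)=(0.138100, -0.236000) → end (x,ẋ)=(0.158157, 0.350523)
phase 2: p=0.2431, T=0.438, ωT=1.338791, cosh=2.038295, sinh=1.776133; start (x,ẋ)=(0.158157, 0.350523) → end (x,ẋ)=(0.273643, 0.253318)
phase 3: p=0.5429, T=0.602, ωT=1.840073, cosh=3.227902, sinh=3.069097; start (x,ẋ)=(0.273643, 0.253318) → end (x,ẋ)=(-0.071883, -1.708217)

x = -0.0719, ẋ = -1.7082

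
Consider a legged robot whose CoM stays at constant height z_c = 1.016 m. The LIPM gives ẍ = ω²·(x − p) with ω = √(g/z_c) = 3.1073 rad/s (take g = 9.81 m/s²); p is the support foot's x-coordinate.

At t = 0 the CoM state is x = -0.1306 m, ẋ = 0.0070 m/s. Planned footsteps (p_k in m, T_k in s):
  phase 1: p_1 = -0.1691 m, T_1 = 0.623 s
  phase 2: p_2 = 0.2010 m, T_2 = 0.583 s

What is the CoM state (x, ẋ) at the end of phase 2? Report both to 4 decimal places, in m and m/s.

x = -0.0971, ẋ = -0.7411

phase 1: p=-0.1691, T=0.623, ωT=1.935848, cosh=3.537110, sinh=3.392808; start (x,ẋ)=(-0.130600, 0.007000) → end (x,ẋ)=(-0.025278, 0.430645)
phase 2: p=0.2010, T=0.583, ωT=1.811556, cosh=3.141681, sinh=2.978281; start (x,ẋ)=(-0.025278, 0.430645) → end (x,ẋ)=(-0.097130, -0.741122)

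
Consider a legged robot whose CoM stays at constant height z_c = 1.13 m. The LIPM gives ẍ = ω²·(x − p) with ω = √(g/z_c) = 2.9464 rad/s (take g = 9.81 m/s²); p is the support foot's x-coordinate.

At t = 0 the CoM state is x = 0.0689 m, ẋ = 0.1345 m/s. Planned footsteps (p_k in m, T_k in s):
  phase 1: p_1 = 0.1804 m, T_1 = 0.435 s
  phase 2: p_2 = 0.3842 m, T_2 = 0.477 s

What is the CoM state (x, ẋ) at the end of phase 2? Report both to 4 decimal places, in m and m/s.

phase 1: p=0.1804, T=0.435, ωT=1.281684, cosh=1.940136, sinh=1.662566; start (x,ẋ)=(0.068900, 0.134500) → end (x,ẋ)=(0.039969, -0.285244)
phase 2: p=0.3842, T=0.477, ωT=1.405433, cosh=2.161276, sinh=1.916015; start (x,ẋ)=(0.039969, -0.285244) → end (x,ẋ)=(-0.545269, -2.559793)

x = -0.5453, ẋ = -2.5598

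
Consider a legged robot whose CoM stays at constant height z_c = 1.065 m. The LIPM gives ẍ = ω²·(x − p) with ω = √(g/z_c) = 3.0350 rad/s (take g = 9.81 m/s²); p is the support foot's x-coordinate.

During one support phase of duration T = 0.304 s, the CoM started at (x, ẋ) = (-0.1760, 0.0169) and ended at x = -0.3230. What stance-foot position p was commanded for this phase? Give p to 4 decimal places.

p = 0.1588

ωT = 3.0350·0.304 = 0.922640; cosh(ωT) = 1.456696, sinh(ωT) = 1.059228
x(T) = p + (x₀−p)·cosh(ωT) + (ẋ₀/ω)·sinh(ωT) ⇒ p·(1 − cosh) = x(T) − x₀·cosh − (ẋ₀/ω)·sinh
numerator   = -0.3230 − (-0.1760)·1.456696 − (0.0169/3.0350)·1.059228 = -0.072520
denominator = 1 − 1.456696 = -0.456696
p = -0.072520 / -0.456696 = 0.1588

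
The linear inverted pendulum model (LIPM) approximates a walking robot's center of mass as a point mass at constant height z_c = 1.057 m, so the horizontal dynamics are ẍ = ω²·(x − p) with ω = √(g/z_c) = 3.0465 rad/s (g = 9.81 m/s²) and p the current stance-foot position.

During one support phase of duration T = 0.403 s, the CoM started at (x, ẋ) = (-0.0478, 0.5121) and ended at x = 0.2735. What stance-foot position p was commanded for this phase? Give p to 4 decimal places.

p = -0.1170

ωT = 3.0465·0.403 = 1.227739; cosh(ωT) = 1.853229, sinh(ωT) = 1.560275
x(T) = p + (x₀−p)·cosh(ωT) + (ẋ₀/ω)·sinh(ωT) ⇒ p·(1 − cosh) = x(T) − x₀·cosh − (ẋ₀/ω)·sinh
numerator   = 0.2735 − (-0.0478)·1.853229 − (0.5121/3.0465)·1.560275 = 0.099811
denominator = 1 − 1.853229 = -0.853229
p = 0.099811 / -0.853229 = -0.1170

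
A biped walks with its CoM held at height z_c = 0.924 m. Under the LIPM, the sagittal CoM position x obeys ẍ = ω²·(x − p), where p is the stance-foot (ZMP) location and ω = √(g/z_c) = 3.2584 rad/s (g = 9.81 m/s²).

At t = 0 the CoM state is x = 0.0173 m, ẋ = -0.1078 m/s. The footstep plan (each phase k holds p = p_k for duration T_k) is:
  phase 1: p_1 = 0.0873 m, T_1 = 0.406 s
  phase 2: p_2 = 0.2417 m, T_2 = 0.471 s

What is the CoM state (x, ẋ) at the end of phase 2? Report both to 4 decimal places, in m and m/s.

x = -1.0321, ẋ = -4.0351

phase 1: p=0.0873, T=0.406, ωT=1.322910, cosh=2.010346, sinh=1.743987; start (x,ẋ)=(0.017300, -0.107800) → end (x,ẋ)=(-0.111122, -0.614498)
phase 2: p=0.2417, T=0.471, ωT=1.534706, cosh=2.427741, sinh=2.212222; start (x,ẋ)=(-0.111122, -0.614498) → end (x,ẋ)=(-1.032060, -4.035088)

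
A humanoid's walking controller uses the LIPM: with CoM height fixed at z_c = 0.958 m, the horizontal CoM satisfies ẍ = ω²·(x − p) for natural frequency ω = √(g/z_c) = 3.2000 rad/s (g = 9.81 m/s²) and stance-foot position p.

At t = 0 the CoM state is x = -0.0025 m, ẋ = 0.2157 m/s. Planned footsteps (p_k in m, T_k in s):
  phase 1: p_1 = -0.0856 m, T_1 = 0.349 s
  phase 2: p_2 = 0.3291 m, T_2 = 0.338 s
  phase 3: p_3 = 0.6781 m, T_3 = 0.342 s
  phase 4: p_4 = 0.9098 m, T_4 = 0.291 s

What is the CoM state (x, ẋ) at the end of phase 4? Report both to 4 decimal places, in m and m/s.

x = -0.2806, ẋ = -3.3111

phase 1: p=-0.0856, T=0.349, ωT=1.116800, cosh=1.691194, sinh=1.363868; start (x,ẋ)=(-0.002500, 0.215700) → end (x,ẋ)=(0.146871, 0.727470)
phase 2: p=0.3291, T=0.338, ωT=1.081600, cosh=1.644224, sinh=1.305171; start (x,ẋ)=(0.146871, 0.727470) → end (x,ẋ)=(0.326186, 0.435038)
phase 3: p=0.6781, T=0.342, ωT=1.094400, cosh=1.661065, sinh=1.326325; start (x,ẋ)=(0.326186, 0.435038) → end (x,ẋ)=(0.273861, -0.770981)
phase 4: p=0.9098, T=0.291, ωT=0.931200, cosh=1.465816, sinh=1.071736; start (x,ẋ)=(0.273861, -0.770981) → end (x,ẋ)=(-0.280585, -3.311105)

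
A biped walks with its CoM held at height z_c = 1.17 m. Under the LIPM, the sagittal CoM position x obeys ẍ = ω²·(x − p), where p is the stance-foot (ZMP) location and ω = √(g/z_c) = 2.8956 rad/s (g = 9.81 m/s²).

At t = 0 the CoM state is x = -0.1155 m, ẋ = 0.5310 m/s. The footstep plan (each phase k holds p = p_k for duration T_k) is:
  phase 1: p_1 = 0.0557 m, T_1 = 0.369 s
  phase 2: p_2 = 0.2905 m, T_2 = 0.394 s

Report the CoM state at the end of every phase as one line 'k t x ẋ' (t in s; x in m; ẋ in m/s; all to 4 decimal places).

phase 1: p=0.0557, T=0.369, ωT=1.068476, cosh=1.627236, sinh=1.283705; start (x,ẋ)=(-0.115500, 0.531000) → end (x,ẋ)=(0.012525, 0.227696)
phase 2: p=0.2905, T=0.394, ωT=1.140866, cosh=1.724510, sinh=1.404968; start (x,ẋ)=(0.012525, 0.227696) → end (x,ẋ)=(-0.078391, -0.738201)

1 0.3690 0.0125 0.2277
2 0.7630 -0.0784 -0.7382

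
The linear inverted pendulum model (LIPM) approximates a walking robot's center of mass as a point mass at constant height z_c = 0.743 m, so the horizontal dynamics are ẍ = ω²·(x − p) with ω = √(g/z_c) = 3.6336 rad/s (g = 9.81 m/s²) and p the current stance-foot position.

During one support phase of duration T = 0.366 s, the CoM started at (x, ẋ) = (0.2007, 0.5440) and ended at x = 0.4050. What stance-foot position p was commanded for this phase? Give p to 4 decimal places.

p = 0.2583

ωT = 3.6336·0.366 = 1.329898; cosh(ωT) = 2.022580, sinh(ωT) = 1.758076
x(T) = p + (x₀−p)·cosh(ωT) + (ẋ₀/ω)·sinh(ωT) ⇒ p·(1 − cosh) = x(T) − x₀·cosh − (ẋ₀/ω)·sinh
numerator   = 0.4050 − (0.2007)·2.022580 − (0.5440/3.6336)·1.758076 = -0.264140
denominator = 1 − 2.022580 = -1.022580
p = -0.264140 / -1.022580 = 0.2583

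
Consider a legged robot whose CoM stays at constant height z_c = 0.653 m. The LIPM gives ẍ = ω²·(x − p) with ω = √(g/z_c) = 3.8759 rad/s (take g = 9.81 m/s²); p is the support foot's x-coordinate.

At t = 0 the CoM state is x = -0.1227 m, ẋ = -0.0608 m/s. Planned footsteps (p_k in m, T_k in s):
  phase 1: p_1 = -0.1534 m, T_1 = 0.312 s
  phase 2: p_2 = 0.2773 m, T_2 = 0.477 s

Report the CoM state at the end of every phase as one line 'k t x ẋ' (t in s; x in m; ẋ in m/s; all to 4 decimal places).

1 0.3120 -0.1213 0.0707
2 0.7890 -0.9637 -4.5555

phase 1: p=-0.1534, T=0.312, ωT=1.209281, cosh=1.824743, sinh=1.526331; start (x,ẋ)=(-0.122700, -0.060800) → end (x,ẋ)=(-0.121323, 0.070674)
phase 2: p=0.2773, T=0.477, ωT=1.848804, cosh=3.254822, sinh=3.097397; start (x,ẋ)=(-0.121323, 0.070674) → end (x,ẋ)=(-0.963670, -4.555524)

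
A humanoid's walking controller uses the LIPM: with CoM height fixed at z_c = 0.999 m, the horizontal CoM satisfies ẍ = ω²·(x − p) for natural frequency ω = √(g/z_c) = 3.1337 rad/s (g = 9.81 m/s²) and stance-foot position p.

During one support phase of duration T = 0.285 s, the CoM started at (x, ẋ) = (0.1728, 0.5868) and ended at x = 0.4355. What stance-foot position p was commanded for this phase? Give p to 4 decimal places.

p = 0.0030

ωT = 3.1337·0.285 = 0.893104; cosh(ωT) = 1.426042, sinh(ωT) = 1.016659
x(T) = p + (x₀−p)·cosh(ωT) + (ẋ₀/ω)·sinh(ωT) ⇒ p·(1 − cosh) = x(T) − x₀·cosh − (ẋ₀/ω)·sinh
numerator   = 0.4355 − (0.1728)·1.426042 − (0.5868/3.1337)·1.016659 = -0.001294
denominator = 1 − 1.426042 = -0.426042
p = -0.001294 / -0.426042 = 0.0030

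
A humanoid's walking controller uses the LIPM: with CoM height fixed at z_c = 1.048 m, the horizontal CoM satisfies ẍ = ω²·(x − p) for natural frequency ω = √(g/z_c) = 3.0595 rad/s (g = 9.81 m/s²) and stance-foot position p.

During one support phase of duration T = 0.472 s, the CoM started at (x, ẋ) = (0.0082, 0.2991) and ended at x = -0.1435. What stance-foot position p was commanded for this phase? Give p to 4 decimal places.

ωT = 3.0595·0.472 = 1.444084; cosh(ωT) = 2.236965, sinh(ωT) = 2.001003
x(T) = p + (x₀−p)·cosh(ωT) + (ẋ₀/ω)·sinh(ωT) ⇒ p·(1 − cosh) = x(T) − x₀·cosh − (ẋ₀/ω)·sinh
numerator   = -0.1435 − (0.0082)·2.236965 − (0.2991/3.0595)·2.001003 = -0.357463
denominator = 1 − 2.236965 = -1.236965
p = -0.357463 / -1.236965 = 0.2890

p = 0.2890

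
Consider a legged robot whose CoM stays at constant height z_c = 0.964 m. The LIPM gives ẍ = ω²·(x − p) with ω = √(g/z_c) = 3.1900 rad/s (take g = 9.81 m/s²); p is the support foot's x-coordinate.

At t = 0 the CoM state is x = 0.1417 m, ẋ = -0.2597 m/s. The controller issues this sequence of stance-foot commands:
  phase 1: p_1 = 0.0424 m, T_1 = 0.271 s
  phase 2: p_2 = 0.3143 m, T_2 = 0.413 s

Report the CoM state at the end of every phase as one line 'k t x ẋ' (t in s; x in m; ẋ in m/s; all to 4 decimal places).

phase 1: p=0.0424, T=0.271, ωT=0.864490, cosh=1.397531, sinh=0.976264; start (x,ẋ)=(0.141700, -0.259700) → end (x,ẋ)=(0.101696, -0.053690)
phase 2: p=0.3143, T=0.413, ωT=1.317470, cosh=2.000887, sinh=1.733075; start (x,ẋ)=(0.101696, -0.053690) → end (x,ẋ)=(-0.140265, -1.282809)

1 0.2710 0.1017 -0.0537
2 0.6840 -0.1403 -1.2828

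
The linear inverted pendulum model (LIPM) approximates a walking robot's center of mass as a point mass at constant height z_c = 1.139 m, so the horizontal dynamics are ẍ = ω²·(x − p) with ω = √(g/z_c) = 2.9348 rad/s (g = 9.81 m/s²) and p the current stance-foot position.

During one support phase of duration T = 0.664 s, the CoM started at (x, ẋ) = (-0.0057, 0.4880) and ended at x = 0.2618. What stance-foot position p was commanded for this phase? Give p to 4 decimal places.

p = 0.1122

ωT = 2.9348·0.664 = 1.948707; cosh(ωT) = 3.581032, sinh(ωT) = 3.438574
x(T) = p + (x₀−p)·cosh(ωT) + (ẋ₀/ω)·sinh(ωT) ⇒ p·(1 − cosh) = x(T) − x₀·cosh − (ẋ₀/ω)·sinh
numerator   = 0.2618 − (-0.0057)·3.581032 − (0.4880/2.9348)·3.438574 = -0.289556
denominator = 1 − 3.581032 = -2.581032
p = -0.289556 / -2.581032 = 0.1122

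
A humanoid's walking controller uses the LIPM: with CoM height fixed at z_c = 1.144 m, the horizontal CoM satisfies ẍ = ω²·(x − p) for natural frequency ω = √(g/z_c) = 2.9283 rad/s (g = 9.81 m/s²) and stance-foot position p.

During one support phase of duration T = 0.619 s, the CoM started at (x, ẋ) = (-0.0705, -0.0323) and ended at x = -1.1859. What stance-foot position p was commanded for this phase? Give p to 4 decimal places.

p = 0.4342

ωT = 2.9283·0.619 = 1.812618; cosh(ωT) = 3.144845, sinh(ωT) = 2.981619
x(T) = p + (x₀−p)·cosh(ωT) + (ẋ₀/ω)·sinh(ωT) ⇒ p·(1 − cosh) = x(T) − x₀·cosh − (ẋ₀/ω)·sinh
numerator   = -1.1859 − (-0.0705)·3.144845 − (-0.0323/2.9283)·2.981619 = -0.931300
denominator = 1 − 3.144845 = -2.144845
p = -0.931300 / -2.144845 = 0.4342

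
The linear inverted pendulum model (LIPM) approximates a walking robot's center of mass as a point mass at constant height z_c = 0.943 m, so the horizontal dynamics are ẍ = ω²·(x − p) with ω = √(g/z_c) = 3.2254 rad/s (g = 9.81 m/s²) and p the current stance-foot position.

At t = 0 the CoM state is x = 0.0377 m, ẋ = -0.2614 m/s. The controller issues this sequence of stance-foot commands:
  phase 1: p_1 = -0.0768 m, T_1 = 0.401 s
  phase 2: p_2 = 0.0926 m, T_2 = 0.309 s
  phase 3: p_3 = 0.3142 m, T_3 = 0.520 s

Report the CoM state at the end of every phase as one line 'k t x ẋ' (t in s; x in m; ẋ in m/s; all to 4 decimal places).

phase 1: p=-0.0768, T=0.401, ωT=1.293385, cosh=1.959723, sinh=1.685383; start (x,ẋ)=(0.037700, -0.261400) → end (x,ẋ)=(0.010998, 0.110154)
phase 2: p=0.0926, T=0.309, ωT=0.996649, cosh=1.539151, sinh=1.170036; start (x,ẋ)=(0.010998, 0.110154) → end (x,ẋ)=(0.006961, -0.138409)
phase 3: p=0.3142, T=0.520, ωT=1.677208, cosh=2.768746, sinh=2.581851; start (x,ẋ)=(0.006961, -0.138409) → end (x,ẋ)=(-0.647260, -2.941753)

1 0.4010 0.0110 0.1102
2 0.7100 0.0070 -0.1384
3 1.2300 -0.6473 -2.9418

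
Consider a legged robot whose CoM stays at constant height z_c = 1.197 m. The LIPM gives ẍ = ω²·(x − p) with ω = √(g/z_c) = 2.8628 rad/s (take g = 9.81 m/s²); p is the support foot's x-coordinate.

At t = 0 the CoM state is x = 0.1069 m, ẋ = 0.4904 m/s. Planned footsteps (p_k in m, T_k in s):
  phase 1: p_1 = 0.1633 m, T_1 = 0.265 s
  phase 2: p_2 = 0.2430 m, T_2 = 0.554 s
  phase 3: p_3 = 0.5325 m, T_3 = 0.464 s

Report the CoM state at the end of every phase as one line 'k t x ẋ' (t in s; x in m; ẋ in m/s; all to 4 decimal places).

1 0.2650 0.2327 0.5038
2 0.8190 0.6285 1.2127
3 1.2830 1.4698 2.9317

phase 1: p=0.1633, T=0.265, ωT=0.758642, cosh=1.301838, sinh=0.833536; start (x,ẋ)=(0.106900, 0.490400) → end (x,ẋ)=(0.232662, 0.503837)
phase 2: p=0.2430, T=0.554, ωT=1.585991, cosh=2.544437, sinh=2.339693; start (x,ẋ)=(0.232662, 0.503837) → end (x,ẋ)=(0.628468, 1.212736)
phase 3: p=0.5325, T=0.464, ωT=1.328339, cosh=2.019843, sinh=1.754926; start (x,ẋ)=(0.628468, 1.212736) → end (x,ẋ)=(1.469760, 2.931680)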